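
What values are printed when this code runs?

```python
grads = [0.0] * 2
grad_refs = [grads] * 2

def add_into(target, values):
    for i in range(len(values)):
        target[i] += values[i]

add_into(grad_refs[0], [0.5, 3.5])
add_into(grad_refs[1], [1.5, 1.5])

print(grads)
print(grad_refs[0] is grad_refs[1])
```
[2.0, 5.0]
True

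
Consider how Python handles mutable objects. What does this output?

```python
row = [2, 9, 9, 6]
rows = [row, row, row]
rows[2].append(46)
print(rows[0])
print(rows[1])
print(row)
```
[2, 9, 9, 6, 46]
[2, 9, 9, 6, 46]
[2, 9, 9, 6, 46]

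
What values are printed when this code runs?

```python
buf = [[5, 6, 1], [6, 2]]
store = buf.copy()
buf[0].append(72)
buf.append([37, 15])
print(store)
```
[[5, 6, 1, 72], [6, 2]]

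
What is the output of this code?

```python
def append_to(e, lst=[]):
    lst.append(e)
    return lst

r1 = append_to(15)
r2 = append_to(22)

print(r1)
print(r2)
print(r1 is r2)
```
[15, 22]
[15, 22]
True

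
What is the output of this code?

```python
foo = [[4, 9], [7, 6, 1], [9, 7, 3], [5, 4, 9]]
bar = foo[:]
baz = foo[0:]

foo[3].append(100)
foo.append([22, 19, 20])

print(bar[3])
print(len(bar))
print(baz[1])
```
[5, 4, 9, 100]
4
[7, 6, 1]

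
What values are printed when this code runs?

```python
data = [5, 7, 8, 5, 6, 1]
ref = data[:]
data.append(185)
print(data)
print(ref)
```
[5, 7, 8, 5, 6, 1, 185]
[5, 7, 8, 5, 6, 1]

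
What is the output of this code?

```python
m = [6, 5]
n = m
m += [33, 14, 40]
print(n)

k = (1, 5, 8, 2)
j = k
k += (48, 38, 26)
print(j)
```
[6, 5, 33, 14, 40]
(1, 5, 8, 2)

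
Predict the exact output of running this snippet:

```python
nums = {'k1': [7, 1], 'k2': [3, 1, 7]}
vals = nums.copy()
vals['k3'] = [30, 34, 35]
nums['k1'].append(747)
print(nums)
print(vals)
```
{'k1': [7, 1, 747], 'k2': [3, 1, 7]}
{'k1': [7, 1, 747], 'k2': [3, 1, 7], 'k3': [30, 34, 35]}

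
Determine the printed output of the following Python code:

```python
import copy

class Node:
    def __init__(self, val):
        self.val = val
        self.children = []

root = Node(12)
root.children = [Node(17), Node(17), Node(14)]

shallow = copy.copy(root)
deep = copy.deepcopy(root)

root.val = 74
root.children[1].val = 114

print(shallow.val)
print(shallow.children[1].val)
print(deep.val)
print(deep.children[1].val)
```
12
114
12
17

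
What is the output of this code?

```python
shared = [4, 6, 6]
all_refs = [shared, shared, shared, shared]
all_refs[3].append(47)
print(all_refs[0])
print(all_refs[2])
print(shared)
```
[4, 6, 6, 47]
[4, 6, 6, 47]
[4, 6, 6, 47]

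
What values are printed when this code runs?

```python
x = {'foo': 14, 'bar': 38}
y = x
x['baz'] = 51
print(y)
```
{'foo': 14, 'bar': 38, 'baz': 51}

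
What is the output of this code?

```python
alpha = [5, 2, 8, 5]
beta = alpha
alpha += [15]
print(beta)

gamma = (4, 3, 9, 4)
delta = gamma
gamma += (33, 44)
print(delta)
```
[5, 2, 8, 5, 15]
(4, 3, 9, 4)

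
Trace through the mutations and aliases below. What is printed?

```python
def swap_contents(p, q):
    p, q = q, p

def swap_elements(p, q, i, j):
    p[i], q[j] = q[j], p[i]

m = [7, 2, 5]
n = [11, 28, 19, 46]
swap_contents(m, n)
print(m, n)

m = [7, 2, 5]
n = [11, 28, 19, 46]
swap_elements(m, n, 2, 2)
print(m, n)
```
[7, 2, 5] [11, 28, 19, 46]
[7, 2, 19] [11, 28, 5, 46]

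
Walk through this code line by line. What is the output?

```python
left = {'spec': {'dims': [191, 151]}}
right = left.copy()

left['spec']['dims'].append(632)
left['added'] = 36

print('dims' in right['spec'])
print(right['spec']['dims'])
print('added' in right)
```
True
[191, 151, 632]
False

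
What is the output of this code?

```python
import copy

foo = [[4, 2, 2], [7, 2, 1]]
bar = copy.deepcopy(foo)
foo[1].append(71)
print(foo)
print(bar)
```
[[4, 2, 2], [7, 2, 1, 71]]
[[4, 2, 2], [7, 2, 1]]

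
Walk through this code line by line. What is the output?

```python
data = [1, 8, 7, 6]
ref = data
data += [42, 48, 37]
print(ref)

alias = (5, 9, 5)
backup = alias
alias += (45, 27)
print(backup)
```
[1, 8, 7, 6, 42, 48, 37]
(5, 9, 5)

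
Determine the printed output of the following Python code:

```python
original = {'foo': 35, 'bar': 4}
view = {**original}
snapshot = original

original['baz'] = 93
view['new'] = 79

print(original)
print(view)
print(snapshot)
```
{'foo': 35, 'bar': 4, 'baz': 93}
{'foo': 35, 'bar': 4, 'new': 79}
{'foo': 35, 'bar': 4, 'baz': 93}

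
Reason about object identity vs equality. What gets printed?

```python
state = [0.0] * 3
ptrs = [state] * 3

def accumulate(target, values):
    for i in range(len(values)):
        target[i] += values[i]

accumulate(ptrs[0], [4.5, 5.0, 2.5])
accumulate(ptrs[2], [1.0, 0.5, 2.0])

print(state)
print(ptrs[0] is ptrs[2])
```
[5.5, 5.5, 4.5]
True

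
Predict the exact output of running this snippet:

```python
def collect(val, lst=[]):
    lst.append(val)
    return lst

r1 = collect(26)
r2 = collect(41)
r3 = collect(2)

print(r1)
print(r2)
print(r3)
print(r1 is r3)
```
[26, 41, 2]
[26, 41, 2]
[26, 41, 2]
True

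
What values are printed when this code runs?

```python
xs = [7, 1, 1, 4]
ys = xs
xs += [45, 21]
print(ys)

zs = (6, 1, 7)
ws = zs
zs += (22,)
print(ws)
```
[7, 1, 1, 4, 45, 21]
(6, 1, 7)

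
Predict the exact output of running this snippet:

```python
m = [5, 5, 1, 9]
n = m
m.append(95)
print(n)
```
[5, 5, 1, 9, 95]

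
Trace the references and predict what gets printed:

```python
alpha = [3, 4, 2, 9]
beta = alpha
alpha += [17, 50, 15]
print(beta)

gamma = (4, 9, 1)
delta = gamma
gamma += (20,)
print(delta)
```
[3, 4, 2, 9, 17, 50, 15]
(4, 9, 1)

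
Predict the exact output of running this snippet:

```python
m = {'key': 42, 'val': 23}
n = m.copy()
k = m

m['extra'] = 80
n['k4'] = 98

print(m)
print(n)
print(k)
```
{'key': 42, 'val': 23, 'extra': 80}
{'key': 42, 'val': 23, 'k4': 98}
{'key': 42, 'val': 23, 'extra': 80}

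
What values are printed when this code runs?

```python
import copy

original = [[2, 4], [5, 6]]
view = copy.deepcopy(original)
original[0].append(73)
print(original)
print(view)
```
[[2, 4, 73], [5, 6]]
[[2, 4], [5, 6]]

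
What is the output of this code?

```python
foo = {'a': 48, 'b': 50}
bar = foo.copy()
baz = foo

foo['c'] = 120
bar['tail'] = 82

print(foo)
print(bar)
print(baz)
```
{'a': 48, 'b': 50, 'c': 120}
{'a': 48, 'b': 50, 'tail': 82}
{'a': 48, 'b': 50, 'c': 120}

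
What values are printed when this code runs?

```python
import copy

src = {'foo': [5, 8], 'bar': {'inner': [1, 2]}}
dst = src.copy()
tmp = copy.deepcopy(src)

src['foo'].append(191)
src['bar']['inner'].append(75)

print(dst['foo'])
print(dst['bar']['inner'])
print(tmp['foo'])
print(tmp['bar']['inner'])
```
[5, 8, 191]
[1, 2, 75]
[5, 8]
[1, 2]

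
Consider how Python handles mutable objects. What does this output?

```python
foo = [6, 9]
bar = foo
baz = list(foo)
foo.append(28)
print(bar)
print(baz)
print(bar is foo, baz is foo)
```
[6, 9, 28]
[6, 9]
True False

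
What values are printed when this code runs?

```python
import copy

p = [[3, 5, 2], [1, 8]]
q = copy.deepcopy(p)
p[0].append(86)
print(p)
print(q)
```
[[3, 5, 2, 86], [1, 8]]
[[3, 5, 2], [1, 8]]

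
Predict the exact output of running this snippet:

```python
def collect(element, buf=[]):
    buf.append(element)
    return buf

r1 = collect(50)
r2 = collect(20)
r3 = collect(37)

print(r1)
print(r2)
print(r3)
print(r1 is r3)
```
[50, 20, 37]
[50, 20, 37]
[50, 20, 37]
True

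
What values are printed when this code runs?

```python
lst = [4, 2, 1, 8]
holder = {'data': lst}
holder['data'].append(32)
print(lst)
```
[4, 2, 1, 8, 32]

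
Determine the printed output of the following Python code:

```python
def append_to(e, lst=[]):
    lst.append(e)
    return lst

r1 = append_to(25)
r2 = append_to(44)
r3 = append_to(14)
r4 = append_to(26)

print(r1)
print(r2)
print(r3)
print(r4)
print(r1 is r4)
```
[25, 44, 14, 26]
[25, 44, 14, 26]
[25, 44, 14, 26]
[25, 44, 14, 26]
True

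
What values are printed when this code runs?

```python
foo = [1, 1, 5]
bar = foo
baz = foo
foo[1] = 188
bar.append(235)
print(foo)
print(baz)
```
[1, 188, 5, 235]
[1, 188, 5, 235]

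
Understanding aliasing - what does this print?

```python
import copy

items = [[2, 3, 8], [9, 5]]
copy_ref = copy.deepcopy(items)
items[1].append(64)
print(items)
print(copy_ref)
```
[[2, 3, 8], [9, 5, 64]]
[[2, 3, 8], [9, 5]]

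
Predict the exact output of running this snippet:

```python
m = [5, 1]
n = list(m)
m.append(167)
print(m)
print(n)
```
[5, 1, 167]
[5, 1]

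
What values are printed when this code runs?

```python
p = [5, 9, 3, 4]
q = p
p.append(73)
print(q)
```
[5, 9, 3, 4, 73]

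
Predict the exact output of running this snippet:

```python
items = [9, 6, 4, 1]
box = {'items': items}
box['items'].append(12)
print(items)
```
[9, 6, 4, 1, 12]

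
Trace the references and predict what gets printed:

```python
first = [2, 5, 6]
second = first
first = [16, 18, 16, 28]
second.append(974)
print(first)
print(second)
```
[16, 18, 16, 28]
[2, 5, 6, 974]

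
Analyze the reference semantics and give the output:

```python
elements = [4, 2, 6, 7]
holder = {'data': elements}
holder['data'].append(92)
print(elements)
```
[4, 2, 6, 7, 92]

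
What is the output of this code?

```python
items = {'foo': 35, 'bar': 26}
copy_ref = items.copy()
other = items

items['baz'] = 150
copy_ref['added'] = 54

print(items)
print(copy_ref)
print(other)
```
{'foo': 35, 'bar': 26, 'baz': 150}
{'foo': 35, 'bar': 26, 'added': 54}
{'foo': 35, 'bar': 26, 'baz': 150}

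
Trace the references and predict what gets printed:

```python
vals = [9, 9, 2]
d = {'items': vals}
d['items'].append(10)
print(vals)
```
[9, 9, 2, 10]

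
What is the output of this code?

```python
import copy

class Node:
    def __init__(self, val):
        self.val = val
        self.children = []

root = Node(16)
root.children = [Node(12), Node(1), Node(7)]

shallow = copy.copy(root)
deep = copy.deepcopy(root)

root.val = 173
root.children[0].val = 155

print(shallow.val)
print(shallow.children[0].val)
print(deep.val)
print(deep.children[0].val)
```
16
155
16
12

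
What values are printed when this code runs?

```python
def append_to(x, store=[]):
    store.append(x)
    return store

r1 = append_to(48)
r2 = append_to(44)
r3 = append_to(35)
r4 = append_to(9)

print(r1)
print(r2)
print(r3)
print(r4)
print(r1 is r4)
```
[48, 44, 35, 9]
[48, 44, 35, 9]
[48, 44, 35, 9]
[48, 44, 35, 9]
True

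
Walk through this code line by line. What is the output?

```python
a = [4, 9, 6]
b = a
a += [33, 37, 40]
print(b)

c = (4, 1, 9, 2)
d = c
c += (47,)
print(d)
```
[4, 9, 6, 33, 37, 40]
(4, 1, 9, 2)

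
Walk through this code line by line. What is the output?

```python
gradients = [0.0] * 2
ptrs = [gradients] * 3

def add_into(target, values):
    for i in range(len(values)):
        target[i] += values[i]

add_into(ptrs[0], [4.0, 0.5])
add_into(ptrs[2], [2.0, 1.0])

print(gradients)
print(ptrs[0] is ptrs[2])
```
[6.0, 1.5]
True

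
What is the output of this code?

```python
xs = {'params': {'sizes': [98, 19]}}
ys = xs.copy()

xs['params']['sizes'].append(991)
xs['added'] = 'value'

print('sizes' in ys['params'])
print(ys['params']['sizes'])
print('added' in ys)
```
True
[98, 19, 991]
False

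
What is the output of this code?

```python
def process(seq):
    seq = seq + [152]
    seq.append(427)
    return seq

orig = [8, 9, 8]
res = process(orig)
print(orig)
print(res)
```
[8, 9, 8]
[8, 9, 8, 152, 427]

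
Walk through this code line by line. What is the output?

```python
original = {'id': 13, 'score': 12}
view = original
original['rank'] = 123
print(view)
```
{'id': 13, 'score': 12, 'rank': 123}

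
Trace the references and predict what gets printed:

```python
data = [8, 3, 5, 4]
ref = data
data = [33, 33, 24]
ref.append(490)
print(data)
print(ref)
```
[33, 33, 24]
[8, 3, 5, 4, 490]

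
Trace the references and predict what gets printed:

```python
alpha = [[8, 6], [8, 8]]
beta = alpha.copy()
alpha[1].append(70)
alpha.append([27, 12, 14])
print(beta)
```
[[8, 6], [8, 8, 70]]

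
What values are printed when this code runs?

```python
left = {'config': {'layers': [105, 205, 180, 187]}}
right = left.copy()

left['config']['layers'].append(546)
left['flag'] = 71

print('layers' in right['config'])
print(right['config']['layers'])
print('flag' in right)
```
True
[105, 205, 180, 187, 546]
False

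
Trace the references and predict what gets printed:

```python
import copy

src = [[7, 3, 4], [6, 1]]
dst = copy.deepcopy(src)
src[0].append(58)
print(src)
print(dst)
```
[[7, 3, 4, 58], [6, 1]]
[[7, 3, 4], [6, 1]]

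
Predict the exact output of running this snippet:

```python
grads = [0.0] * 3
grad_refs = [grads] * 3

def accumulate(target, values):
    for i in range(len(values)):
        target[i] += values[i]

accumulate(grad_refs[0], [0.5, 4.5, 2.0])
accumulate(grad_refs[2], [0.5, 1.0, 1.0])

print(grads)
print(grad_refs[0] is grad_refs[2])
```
[1.0, 5.5, 3.0]
True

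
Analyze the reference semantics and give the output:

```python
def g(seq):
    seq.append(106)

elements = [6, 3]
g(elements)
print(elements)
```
[6, 3, 106]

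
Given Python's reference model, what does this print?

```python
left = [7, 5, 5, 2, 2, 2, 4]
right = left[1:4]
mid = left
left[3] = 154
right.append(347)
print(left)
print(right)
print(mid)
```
[7, 5, 5, 154, 2, 2, 4]
[5, 5, 2, 347]
[7, 5, 5, 154, 2, 2, 4]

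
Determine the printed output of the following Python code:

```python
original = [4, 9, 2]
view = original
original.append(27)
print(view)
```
[4, 9, 2, 27]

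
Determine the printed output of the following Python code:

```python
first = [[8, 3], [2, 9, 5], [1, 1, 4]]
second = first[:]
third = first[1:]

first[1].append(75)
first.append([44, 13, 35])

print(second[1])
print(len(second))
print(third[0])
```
[2, 9, 5, 75]
3
[2, 9, 5, 75]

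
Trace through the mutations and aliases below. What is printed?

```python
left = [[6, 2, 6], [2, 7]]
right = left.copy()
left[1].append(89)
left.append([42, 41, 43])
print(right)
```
[[6, 2, 6], [2, 7, 89]]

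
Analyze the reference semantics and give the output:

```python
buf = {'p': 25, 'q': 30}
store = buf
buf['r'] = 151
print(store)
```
{'p': 25, 'q': 30, 'r': 151}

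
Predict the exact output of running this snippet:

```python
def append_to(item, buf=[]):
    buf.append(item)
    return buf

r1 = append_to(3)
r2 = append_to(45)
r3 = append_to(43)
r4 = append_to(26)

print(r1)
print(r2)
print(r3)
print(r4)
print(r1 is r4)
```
[3, 45, 43, 26]
[3, 45, 43, 26]
[3, 45, 43, 26]
[3, 45, 43, 26]
True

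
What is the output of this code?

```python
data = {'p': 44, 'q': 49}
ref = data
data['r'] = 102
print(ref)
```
{'p': 44, 'q': 49, 'r': 102}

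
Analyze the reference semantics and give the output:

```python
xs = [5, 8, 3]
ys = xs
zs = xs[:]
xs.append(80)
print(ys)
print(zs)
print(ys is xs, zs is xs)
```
[5, 8, 3, 80]
[5, 8, 3]
True False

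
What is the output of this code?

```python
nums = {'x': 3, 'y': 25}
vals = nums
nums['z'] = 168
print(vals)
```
{'x': 3, 'y': 25, 'z': 168}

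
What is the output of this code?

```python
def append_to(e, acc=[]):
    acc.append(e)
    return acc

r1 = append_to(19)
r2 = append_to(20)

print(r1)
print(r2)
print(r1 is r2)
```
[19, 20]
[19, 20]
True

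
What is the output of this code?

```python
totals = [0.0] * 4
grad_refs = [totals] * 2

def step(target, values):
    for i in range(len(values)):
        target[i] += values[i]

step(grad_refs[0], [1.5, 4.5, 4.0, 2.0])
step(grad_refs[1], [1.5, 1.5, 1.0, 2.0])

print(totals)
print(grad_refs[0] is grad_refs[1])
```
[3.0, 6.0, 5.0, 4.0]
True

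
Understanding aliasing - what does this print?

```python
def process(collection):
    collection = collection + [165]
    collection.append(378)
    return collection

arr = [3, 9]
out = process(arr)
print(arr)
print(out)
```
[3, 9]
[3, 9, 165, 378]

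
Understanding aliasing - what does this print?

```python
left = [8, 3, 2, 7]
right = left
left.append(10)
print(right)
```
[8, 3, 2, 7, 10]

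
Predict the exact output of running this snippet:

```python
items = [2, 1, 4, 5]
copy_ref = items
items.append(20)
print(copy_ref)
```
[2, 1, 4, 5, 20]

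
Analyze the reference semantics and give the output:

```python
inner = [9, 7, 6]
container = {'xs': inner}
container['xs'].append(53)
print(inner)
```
[9, 7, 6, 53]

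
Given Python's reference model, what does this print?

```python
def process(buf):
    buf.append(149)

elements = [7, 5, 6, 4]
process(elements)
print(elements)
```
[7, 5, 6, 4, 149]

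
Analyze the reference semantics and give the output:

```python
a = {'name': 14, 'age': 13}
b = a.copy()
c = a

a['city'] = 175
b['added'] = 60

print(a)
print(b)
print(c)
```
{'name': 14, 'age': 13, 'city': 175}
{'name': 14, 'age': 13, 'added': 60}
{'name': 14, 'age': 13, 'city': 175}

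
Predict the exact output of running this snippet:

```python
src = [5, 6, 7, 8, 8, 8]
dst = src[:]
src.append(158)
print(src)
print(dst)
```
[5, 6, 7, 8, 8, 8, 158]
[5, 6, 7, 8, 8, 8]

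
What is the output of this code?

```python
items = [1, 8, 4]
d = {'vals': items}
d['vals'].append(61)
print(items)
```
[1, 8, 4, 61]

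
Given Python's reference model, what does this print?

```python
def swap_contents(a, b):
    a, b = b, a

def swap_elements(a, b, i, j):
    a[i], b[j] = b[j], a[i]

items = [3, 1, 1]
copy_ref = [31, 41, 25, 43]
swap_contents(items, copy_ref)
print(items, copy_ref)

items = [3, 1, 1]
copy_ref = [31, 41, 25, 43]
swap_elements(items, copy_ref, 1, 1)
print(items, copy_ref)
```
[3, 1, 1] [31, 41, 25, 43]
[3, 41, 1] [31, 1, 25, 43]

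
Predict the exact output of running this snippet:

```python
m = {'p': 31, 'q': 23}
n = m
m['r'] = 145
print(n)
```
{'p': 31, 'q': 23, 'r': 145}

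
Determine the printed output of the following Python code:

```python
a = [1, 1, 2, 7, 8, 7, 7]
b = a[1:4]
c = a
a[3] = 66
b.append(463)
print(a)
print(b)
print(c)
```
[1, 1, 2, 66, 8, 7, 7]
[1, 2, 7, 463]
[1, 1, 2, 66, 8, 7, 7]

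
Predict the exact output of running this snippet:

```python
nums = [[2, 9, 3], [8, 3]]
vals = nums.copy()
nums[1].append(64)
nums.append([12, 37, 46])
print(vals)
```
[[2, 9, 3], [8, 3, 64]]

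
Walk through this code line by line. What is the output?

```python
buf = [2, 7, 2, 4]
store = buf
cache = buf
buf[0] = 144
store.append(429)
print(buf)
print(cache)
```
[144, 7, 2, 4, 429]
[144, 7, 2, 4, 429]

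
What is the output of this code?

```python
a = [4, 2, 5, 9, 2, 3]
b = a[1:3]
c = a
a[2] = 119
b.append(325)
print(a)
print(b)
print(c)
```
[4, 2, 119, 9, 2, 3]
[2, 5, 325]
[4, 2, 119, 9, 2, 3]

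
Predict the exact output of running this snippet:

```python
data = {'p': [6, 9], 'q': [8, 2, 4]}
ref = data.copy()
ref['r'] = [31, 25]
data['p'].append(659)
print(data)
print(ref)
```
{'p': [6, 9, 659], 'q': [8, 2, 4]}
{'p': [6, 9, 659], 'q': [8, 2, 4], 'r': [31, 25]}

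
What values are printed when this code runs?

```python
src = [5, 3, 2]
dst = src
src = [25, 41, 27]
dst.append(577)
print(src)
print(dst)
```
[25, 41, 27]
[5, 3, 2, 577]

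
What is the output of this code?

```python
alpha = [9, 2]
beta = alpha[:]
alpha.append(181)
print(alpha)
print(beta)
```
[9, 2, 181]
[9, 2]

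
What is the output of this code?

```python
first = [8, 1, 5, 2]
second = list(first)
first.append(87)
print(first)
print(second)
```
[8, 1, 5, 2, 87]
[8, 1, 5, 2]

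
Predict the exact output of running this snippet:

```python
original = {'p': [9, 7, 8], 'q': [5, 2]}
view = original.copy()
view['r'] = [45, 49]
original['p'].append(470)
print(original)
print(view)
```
{'p': [9, 7, 8, 470], 'q': [5, 2]}
{'p': [9, 7, 8, 470], 'q': [5, 2], 'r': [45, 49]}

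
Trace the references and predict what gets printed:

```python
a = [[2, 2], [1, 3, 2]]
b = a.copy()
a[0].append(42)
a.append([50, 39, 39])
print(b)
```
[[2, 2, 42], [1, 3, 2]]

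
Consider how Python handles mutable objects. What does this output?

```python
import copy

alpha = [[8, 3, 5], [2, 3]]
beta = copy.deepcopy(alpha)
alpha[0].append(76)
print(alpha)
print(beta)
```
[[8, 3, 5, 76], [2, 3]]
[[8, 3, 5], [2, 3]]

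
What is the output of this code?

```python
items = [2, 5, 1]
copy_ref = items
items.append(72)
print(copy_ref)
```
[2, 5, 1, 72]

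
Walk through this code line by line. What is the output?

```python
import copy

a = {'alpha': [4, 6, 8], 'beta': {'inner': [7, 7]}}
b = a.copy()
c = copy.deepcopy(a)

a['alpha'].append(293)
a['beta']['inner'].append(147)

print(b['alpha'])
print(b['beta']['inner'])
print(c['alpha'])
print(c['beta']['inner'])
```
[4, 6, 8, 293]
[7, 7, 147]
[4, 6, 8]
[7, 7]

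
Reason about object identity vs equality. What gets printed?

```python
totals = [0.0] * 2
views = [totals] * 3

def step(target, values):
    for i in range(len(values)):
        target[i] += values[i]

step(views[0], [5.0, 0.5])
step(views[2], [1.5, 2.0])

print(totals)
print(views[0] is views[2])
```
[6.5, 2.5]
True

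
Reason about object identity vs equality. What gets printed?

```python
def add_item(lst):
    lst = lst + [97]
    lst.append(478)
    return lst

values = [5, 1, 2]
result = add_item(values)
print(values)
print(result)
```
[5, 1, 2]
[5, 1, 2, 97, 478]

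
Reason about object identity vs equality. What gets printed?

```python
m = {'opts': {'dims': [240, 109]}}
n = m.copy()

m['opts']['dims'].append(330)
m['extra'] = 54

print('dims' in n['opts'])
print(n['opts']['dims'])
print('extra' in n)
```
True
[240, 109, 330]
False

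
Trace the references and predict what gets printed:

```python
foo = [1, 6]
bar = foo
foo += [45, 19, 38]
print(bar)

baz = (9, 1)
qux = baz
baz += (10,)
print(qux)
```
[1, 6, 45, 19, 38]
(9, 1)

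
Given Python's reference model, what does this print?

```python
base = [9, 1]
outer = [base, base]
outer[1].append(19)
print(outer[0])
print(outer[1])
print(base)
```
[9, 1, 19]
[9, 1, 19]
[9, 1, 19]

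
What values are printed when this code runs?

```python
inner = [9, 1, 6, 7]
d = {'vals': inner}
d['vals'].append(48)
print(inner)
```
[9, 1, 6, 7, 48]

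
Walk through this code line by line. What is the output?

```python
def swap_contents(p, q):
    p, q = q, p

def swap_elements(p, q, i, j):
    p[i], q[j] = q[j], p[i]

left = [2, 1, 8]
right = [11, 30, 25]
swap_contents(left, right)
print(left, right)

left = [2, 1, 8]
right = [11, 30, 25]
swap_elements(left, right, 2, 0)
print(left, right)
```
[2, 1, 8] [11, 30, 25]
[2, 1, 11] [8, 30, 25]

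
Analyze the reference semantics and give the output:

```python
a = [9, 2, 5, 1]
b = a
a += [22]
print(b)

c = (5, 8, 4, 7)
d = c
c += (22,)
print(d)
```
[9, 2, 5, 1, 22]
(5, 8, 4, 7)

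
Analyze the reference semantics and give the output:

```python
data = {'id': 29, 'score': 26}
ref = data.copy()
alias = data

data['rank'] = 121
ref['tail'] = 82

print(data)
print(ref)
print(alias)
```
{'id': 29, 'score': 26, 'rank': 121}
{'id': 29, 'score': 26, 'tail': 82}
{'id': 29, 'score': 26, 'rank': 121}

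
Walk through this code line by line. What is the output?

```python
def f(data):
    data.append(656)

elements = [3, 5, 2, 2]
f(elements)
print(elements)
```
[3, 5, 2, 2, 656]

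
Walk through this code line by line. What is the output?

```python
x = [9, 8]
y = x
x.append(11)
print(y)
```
[9, 8, 11]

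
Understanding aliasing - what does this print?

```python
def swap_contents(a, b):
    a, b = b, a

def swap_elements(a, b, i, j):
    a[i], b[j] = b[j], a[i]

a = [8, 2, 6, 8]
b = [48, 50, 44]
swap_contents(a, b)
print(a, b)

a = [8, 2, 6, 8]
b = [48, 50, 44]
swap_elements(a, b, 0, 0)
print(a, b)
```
[8, 2, 6, 8] [48, 50, 44]
[48, 2, 6, 8] [8, 50, 44]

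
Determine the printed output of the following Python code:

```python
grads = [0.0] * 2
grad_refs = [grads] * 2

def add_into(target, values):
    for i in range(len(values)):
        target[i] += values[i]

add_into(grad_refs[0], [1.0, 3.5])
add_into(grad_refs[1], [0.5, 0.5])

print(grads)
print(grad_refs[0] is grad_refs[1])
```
[1.5, 4.0]
True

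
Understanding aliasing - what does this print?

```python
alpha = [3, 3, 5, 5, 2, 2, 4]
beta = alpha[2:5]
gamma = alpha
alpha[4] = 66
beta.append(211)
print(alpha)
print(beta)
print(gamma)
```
[3, 3, 5, 5, 66, 2, 4]
[5, 5, 2, 211]
[3, 3, 5, 5, 66, 2, 4]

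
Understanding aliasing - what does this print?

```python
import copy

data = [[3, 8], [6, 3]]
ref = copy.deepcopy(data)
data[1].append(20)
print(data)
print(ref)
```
[[3, 8], [6, 3, 20]]
[[3, 8], [6, 3]]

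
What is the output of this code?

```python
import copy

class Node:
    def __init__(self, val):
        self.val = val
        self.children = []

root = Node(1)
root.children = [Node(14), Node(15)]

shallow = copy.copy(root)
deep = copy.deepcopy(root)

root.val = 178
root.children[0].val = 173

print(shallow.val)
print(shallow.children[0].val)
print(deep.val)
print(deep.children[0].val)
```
1
173
1
14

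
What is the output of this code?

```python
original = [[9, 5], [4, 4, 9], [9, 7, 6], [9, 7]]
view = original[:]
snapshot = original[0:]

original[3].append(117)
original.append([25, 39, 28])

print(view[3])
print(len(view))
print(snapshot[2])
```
[9, 7, 117]
4
[9, 7, 6]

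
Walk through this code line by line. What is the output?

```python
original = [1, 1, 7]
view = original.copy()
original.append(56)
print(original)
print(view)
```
[1, 1, 7, 56]
[1, 1, 7]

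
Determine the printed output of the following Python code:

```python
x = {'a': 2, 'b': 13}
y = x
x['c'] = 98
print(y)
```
{'a': 2, 'b': 13, 'c': 98}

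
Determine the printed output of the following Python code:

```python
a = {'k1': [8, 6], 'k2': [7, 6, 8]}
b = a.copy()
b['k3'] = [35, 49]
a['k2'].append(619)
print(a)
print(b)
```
{'k1': [8, 6], 'k2': [7, 6, 8, 619]}
{'k1': [8, 6], 'k2': [7, 6, 8, 619], 'k3': [35, 49]}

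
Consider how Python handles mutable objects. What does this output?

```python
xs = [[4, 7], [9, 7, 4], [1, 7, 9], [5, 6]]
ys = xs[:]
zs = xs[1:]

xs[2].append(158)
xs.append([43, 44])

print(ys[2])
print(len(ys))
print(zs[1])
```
[1, 7, 9, 158]
4
[1, 7, 9, 158]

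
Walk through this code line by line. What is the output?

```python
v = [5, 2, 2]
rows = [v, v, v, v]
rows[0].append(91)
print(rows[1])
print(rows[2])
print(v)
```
[5, 2, 2, 91]
[5, 2, 2, 91]
[5, 2, 2, 91]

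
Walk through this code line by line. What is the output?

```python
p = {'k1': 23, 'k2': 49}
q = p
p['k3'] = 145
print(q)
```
{'k1': 23, 'k2': 49, 'k3': 145}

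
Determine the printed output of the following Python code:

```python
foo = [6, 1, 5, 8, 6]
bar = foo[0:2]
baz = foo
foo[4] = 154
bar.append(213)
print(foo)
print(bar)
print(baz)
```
[6, 1, 5, 8, 154]
[6, 1, 213]
[6, 1, 5, 8, 154]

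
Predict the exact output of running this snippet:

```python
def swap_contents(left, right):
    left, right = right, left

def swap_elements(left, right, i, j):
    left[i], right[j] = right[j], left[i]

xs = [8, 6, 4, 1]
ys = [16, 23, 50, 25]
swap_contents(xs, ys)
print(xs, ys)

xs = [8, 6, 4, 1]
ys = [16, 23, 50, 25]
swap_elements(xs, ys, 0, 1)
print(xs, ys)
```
[8, 6, 4, 1] [16, 23, 50, 25]
[23, 6, 4, 1] [16, 8, 50, 25]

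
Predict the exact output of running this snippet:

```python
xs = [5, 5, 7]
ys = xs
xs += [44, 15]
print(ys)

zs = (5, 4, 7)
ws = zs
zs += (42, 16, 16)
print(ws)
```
[5, 5, 7, 44, 15]
(5, 4, 7)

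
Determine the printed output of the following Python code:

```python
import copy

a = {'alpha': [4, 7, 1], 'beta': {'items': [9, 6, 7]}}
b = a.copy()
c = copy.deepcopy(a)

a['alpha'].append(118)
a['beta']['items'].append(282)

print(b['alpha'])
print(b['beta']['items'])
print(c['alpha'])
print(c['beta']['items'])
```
[4, 7, 1, 118]
[9, 6, 7, 282]
[4, 7, 1]
[9, 6, 7]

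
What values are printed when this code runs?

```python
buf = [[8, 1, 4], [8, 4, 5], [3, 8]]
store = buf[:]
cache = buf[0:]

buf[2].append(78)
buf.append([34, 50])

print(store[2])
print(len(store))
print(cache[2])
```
[3, 8, 78]
3
[3, 8, 78]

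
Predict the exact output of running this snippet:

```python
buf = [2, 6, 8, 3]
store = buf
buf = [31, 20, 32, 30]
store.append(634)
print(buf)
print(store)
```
[31, 20, 32, 30]
[2, 6, 8, 3, 634]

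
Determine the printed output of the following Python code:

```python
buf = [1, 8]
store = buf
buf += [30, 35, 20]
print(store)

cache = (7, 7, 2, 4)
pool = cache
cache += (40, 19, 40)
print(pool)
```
[1, 8, 30, 35, 20]
(7, 7, 2, 4)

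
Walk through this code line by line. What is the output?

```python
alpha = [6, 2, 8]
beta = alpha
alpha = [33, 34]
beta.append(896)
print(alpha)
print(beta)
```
[33, 34]
[6, 2, 8, 896]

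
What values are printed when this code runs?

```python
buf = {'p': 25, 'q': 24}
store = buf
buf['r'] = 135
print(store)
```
{'p': 25, 'q': 24, 'r': 135}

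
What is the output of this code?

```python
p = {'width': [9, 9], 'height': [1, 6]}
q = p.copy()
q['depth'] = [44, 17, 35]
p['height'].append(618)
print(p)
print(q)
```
{'width': [9, 9], 'height': [1, 6, 618]}
{'width': [9, 9], 'height': [1, 6, 618], 'depth': [44, 17, 35]}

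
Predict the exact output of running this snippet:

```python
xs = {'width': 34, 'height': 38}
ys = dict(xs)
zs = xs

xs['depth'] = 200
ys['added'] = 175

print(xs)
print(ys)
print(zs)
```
{'width': 34, 'height': 38, 'depth': 200}
{'width': 34, 'height': 38, 'added': 175}
{'width': 34, 'height': 38, 'depth': 200}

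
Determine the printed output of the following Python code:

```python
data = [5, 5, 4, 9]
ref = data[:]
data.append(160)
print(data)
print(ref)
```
[5, 5, 4, 9, 160]
[5, 5, 4, 9]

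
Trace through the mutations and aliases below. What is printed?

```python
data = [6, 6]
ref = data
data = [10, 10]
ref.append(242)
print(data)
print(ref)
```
[10, 10]
[6, 6, 242]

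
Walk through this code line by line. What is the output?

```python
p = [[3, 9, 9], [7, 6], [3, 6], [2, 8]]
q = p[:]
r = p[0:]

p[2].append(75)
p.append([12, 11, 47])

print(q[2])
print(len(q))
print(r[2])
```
[3, 6, 75]
4
[3, 6, 75]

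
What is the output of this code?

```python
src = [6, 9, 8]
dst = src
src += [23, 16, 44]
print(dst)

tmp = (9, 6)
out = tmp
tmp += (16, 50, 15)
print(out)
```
[6, 9, 8, 23, 16, 44]
(9, 6)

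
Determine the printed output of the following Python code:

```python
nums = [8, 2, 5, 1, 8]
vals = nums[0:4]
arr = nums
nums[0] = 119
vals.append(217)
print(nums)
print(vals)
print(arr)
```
[119, 2, 5, 1, 8]
[8, 2, 5, 1, 217]
[119, 2, 5, 1, 8]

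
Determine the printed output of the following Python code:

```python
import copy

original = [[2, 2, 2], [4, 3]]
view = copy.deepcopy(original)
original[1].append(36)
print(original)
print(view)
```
[[2, 2, 2], [4, 3, 36]]
[[2, 2, 2], [4, 3]]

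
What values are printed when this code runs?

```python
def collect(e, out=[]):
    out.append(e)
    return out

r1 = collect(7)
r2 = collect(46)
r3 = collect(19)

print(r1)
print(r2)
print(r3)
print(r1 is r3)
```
[7, 46, 19]
[7, 46, 19]
[7, 46, 19]
True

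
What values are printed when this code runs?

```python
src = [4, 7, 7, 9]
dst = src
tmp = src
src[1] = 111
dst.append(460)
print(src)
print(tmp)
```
[4, 111, 7, 9, 460]
[4, 111, 7, 9, 460]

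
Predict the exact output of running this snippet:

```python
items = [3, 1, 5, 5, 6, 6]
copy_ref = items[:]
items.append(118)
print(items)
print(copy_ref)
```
[3, 1, 5, 5, 6, 6, 118]
[3, 1, 5, 5, 6, 6]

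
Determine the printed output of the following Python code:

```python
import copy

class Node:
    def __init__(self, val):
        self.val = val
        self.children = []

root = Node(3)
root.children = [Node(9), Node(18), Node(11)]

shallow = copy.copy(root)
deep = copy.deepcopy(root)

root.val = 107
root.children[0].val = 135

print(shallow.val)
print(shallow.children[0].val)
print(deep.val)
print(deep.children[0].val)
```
3
135
3
9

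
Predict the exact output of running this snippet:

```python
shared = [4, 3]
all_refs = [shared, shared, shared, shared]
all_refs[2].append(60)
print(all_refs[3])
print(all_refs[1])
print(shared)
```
[4, 3, 60]
[4, 3, 60]
[4, 3, 60]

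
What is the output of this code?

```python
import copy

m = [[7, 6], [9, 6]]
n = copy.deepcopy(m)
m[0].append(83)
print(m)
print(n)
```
[[7, 6, 83], [9, 6]]
[[7, 6], [9, 6]]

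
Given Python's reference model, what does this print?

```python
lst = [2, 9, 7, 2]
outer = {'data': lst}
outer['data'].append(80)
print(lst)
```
[2, 9, 7, 2, 80]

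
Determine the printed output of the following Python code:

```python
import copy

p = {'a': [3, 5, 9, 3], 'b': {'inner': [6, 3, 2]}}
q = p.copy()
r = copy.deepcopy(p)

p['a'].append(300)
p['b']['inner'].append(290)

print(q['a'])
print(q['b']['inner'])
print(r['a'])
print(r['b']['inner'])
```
[3, 5, 9, 3, 300]
[6, 3, 2, 290]
[3, 5, 9, 3]
[6, 3, 2]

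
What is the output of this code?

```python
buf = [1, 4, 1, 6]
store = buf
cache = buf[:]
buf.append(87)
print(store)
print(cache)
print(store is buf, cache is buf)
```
[1, 4, 1, 6, 87]
[1, 4, 1, 6]
True False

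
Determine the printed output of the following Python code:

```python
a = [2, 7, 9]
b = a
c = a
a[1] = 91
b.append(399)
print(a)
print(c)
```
[2, 91, 9, 399]
[2, 91, 9, 399]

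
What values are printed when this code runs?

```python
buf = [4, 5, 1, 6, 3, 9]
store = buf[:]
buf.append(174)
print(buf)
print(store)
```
[4, 5, 1, 6, 3, 9, 174]
[4, 5, 1, 6, 3, 9]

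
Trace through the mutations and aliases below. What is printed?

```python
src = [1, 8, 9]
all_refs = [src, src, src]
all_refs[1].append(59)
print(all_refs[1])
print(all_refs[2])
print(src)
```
[1, 8, 9, 59]
[1, 8, 9, 59]
[1, 8, 9, 59]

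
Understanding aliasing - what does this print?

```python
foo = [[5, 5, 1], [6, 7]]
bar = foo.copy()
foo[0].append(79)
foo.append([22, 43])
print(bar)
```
[[5, 5, 1, 79], [6, 7]]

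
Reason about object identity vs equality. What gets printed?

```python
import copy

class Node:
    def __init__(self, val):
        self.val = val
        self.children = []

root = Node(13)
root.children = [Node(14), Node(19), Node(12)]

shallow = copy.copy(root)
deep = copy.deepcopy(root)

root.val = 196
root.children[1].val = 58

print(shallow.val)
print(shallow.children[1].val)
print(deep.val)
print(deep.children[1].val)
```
13
58
13
19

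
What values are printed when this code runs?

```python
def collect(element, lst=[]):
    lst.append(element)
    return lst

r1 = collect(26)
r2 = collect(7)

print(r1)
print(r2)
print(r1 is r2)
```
[26, 7]
[26, 7]
True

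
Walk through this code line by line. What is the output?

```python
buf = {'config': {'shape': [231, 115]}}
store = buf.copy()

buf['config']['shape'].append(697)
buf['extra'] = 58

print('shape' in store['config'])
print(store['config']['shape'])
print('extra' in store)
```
True
[231, 115, 697]
False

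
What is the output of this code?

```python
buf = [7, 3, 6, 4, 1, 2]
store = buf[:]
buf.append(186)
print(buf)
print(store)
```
[7, 3, 6, 4, 1, 2, 186]
[7, 3, 6, 4, 1, 2]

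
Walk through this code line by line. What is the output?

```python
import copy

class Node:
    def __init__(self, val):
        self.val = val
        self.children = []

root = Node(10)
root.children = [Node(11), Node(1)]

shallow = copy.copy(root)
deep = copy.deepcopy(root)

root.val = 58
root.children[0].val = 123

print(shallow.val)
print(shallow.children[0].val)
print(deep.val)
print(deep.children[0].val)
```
10
123
10
11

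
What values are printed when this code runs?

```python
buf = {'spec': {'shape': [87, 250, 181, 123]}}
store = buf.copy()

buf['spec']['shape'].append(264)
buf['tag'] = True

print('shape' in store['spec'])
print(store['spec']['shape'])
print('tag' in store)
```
True
[87, 250, 181, 123, 264]
False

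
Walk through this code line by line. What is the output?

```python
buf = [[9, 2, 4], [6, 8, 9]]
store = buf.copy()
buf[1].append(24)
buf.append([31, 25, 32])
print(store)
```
[[9, 2, 4], [6, 8, 9, 24]]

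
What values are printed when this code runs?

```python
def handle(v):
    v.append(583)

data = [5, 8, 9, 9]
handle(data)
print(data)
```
[5, 8, 9, 9, 583]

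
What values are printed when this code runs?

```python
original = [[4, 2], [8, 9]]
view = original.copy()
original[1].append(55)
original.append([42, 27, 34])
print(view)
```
[[4, 2], [8, 9, 55]]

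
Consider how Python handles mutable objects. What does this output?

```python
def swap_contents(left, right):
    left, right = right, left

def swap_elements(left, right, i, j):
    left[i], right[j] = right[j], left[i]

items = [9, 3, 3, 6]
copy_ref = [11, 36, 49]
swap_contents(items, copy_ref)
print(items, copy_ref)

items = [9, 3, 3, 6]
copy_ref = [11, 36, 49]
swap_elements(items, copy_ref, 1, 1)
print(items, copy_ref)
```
[9, 3, 3, 6] [11, 36, 49]
[9, 36, 3, 6] [11, 3, 49]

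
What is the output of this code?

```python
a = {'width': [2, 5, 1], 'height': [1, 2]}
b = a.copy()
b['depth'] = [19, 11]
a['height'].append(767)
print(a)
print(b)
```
{'width': [2, 5, 1], 'height': [1, 2, 767]}
{'width': [2, 5, 1], 'height': [1, 2, 767], 'depth': [19, 11]}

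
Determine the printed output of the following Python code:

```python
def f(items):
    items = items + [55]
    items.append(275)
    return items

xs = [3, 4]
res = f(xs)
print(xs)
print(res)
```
[3, 4]
[3, 4, 55, 275]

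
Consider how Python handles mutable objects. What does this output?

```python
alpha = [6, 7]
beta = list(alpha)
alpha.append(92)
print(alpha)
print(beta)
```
[6, 7, 92]
[6, 7]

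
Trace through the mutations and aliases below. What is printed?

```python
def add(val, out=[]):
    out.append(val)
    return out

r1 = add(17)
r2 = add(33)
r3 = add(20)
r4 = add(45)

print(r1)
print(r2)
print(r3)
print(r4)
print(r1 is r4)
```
[17, 33, 20, 45]
[17, 33, 20, 45]
[17, 33, 20, 45]
[17, 33, 20, 45]
True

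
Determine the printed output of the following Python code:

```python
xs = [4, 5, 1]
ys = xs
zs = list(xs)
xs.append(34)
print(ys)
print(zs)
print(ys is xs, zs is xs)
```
[4, 5, 1, 34]
[4, 5, 1]
True False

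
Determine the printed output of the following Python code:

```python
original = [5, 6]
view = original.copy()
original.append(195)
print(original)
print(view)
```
[5, 6, 195]
[5, 6]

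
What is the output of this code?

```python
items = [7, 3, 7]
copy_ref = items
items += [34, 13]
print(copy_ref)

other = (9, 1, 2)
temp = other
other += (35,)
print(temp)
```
[7, 3, 7, 34, 13]
(9, 1, 2)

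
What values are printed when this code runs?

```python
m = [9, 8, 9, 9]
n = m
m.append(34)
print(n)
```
[9, 8, 9, 9, 34]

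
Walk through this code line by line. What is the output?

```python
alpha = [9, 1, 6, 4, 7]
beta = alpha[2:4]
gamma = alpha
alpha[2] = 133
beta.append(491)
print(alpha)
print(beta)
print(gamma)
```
[9, 1, 133, 4, 7]
[6, 4, 491]
[9, 1, 133, 4, 7]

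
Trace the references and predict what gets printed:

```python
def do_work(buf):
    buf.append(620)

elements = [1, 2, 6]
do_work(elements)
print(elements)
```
[1, 2, 6, 620]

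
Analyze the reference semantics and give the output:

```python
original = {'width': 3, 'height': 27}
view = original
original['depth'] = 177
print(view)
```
{'width': 3, 'height': 27, 'depth': 177}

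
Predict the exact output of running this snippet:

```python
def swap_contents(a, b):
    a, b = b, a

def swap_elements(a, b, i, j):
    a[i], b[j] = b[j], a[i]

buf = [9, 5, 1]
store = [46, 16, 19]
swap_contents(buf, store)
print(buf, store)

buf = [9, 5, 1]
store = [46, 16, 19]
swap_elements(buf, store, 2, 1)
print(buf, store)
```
[9, 5, 1] [46, 16, 19]
[9, 5, 16] [46, 1, 19]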